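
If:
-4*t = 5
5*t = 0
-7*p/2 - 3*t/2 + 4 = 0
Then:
No Solution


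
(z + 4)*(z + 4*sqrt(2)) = z^2 + 4*z + 4*sqrt(2)*z + 16*sqrt(2)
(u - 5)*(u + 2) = u^2 - 3*u - 10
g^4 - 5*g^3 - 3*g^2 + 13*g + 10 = (g - 5)*(g - 2)*(g + 1)^2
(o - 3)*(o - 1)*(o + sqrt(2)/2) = o^3 - 4*o^2 + sqrt(2)*o^2/2 - 2*sqrt(2)*o + 3*o + 3*sqrt(2)/2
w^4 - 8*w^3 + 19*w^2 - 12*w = w*(w - 4)*(w - 3)*(w - 1)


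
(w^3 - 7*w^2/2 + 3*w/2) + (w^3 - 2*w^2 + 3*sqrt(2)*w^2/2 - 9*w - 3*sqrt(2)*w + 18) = 2*w^3 - 11*w^2/2 + 3*sqrt(2)*w^2/2 - 15*w/2 - 3*sqrt(2)*w + 18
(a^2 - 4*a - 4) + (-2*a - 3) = a^2 - 6*a - 7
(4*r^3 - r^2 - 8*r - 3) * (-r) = -4*r^4 + r^3 + 8*r^2 + 3*r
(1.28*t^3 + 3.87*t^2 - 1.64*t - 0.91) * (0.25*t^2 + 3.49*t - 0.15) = 0.32*t^5 + 5.4347*t^4 + 12.9043*t^3 - 6.5316*t^2 - 2.9299*t + 0.1365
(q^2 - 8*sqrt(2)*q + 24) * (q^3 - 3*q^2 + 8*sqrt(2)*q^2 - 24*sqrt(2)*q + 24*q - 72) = q^5 - 3*q^4 - 80*q^3 + 240*q^2 + 576*q - 1728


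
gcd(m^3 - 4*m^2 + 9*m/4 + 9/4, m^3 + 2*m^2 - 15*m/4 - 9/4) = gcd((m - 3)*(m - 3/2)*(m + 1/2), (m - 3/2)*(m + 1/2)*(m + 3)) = m^2 - m - 3/4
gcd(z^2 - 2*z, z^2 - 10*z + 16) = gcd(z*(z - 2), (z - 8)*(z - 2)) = z - 2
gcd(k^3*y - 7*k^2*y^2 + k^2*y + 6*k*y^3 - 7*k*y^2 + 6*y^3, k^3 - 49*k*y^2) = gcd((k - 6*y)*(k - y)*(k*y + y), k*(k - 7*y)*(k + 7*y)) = 1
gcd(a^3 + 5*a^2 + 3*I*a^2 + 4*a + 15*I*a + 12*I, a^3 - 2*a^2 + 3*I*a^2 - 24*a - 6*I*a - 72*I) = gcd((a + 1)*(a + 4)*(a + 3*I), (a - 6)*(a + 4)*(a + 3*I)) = a^2 + a*(4 + 3*I) + 12*I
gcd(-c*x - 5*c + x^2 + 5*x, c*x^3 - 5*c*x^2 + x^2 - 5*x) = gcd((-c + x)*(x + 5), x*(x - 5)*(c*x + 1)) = 1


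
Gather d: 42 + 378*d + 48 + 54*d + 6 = 432*d + 96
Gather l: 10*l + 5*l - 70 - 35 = 15*l - 105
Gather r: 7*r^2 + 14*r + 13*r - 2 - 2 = 7*r^2 + 27*r - 4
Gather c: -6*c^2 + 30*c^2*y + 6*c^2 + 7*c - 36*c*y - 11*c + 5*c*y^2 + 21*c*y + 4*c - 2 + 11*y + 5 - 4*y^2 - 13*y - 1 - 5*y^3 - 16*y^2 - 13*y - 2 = 30*c^2*y + c*(5*y^2 - 15*y) - 5*y^3 - 20*y^2 - 15*y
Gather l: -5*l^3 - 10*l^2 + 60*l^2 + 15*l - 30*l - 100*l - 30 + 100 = -5*l^3 + 50*l^2 - 115*l + 70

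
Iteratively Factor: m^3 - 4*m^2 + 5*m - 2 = (m - 2)*(m^2 - 2*m + 1) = (m - 2)*(m - 1)*(m - 1)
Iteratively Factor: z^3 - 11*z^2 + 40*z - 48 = (z - 3)*(z^2 - 8*z + 16) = (z - 4)*(z - 3)*(z - 4)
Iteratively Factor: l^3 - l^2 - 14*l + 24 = (l - 2)*(l^2 + l - 12) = (l - 2)*(l + 4)*(l - 3)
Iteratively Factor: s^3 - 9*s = (s - 3)*(s^2 + 3*s) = s*(s - 3)*(s + 3)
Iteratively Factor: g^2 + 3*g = (g + 3)*(g)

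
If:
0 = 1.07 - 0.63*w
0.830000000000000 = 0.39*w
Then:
No Solution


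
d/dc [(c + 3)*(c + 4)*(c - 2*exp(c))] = -2*c^2*exp(c) + 3*c^2 - 18*c*exp(c) + 14*c - 38*exp(c) + 12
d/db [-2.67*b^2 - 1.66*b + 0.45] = -5.34*b - 1.66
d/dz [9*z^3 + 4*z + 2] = 27*z^2 + 4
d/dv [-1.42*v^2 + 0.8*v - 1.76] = 0.8 - 2.84*v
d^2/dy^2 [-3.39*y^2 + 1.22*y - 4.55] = -6.78000000000000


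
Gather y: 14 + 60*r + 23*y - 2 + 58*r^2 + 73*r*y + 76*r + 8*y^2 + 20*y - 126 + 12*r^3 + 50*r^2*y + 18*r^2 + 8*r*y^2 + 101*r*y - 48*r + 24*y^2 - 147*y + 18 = 12*r^3 + 76*r^2 + 88*r + y^2*(8*r + 32) + y*(50*r^2 + 174*r - 104) - 96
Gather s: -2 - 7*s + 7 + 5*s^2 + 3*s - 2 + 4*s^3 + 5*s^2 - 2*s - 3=4*s^3 + 10*s^2 - 6*s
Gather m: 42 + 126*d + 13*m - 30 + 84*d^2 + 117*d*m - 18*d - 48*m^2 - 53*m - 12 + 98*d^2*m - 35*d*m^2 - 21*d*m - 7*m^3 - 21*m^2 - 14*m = 84*d^2 + 108*d - 7*m^3 + m^2*(-35*d - 69) + m*(98*d^2 + 96*d - 54)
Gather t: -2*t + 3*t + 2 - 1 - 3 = t - 2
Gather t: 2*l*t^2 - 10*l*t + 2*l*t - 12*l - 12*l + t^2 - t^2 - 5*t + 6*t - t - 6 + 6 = 2*l*t^2 - 8*l*t - 24*l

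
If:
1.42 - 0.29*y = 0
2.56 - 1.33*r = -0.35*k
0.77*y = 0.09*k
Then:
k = 41.89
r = 12.95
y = 4.90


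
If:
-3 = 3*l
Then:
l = -1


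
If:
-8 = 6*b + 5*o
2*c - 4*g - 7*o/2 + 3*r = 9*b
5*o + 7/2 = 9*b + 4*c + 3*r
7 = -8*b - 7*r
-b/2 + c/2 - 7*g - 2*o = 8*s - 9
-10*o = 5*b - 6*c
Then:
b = 77/58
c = -489/116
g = -4859/1160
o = -463/145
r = -73/29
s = 24323/4640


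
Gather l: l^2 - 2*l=l^2 - 2*l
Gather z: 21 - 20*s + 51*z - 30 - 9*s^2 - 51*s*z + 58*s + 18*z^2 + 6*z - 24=-9*s^2 + 38*s + 18*z^2 + z*(57 - 51*s) - 33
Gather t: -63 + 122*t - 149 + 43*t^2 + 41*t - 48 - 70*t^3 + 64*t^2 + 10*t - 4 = -70*t^3 + 107*t^2 + 173*t - 264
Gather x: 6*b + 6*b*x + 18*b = 6*b*x + 24*b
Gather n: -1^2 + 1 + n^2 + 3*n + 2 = n^2 + 3*n + 2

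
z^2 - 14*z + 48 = (z - 8)*(z - 6)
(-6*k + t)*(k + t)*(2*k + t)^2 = -24*k^4 - 44*k^3*t - 22*k^2*t^2 - k*t^3 + t^4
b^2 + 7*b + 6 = (b + 1)*(b + 6)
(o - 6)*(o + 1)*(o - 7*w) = o^3 - 7*o^2*w - 5*o^2 + 35*o*w - 6*o + 42*w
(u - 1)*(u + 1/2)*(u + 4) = u^3 + 7*u^2/2 - 5*u/2 - 2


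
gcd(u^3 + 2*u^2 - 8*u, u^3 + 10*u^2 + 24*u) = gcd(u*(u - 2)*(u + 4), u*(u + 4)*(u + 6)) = u^2 + 4*u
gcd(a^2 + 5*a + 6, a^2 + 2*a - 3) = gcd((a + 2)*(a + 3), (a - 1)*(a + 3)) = a + 3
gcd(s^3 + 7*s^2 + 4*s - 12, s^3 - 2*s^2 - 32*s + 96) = s + 6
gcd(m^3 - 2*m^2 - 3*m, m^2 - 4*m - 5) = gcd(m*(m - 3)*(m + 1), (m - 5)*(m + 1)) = m + 1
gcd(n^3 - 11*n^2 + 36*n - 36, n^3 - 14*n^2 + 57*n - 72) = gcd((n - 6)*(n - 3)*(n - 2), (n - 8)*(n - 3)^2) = n - 3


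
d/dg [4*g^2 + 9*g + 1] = 8*g + 9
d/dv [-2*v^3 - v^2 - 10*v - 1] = -6*v^2 - 2*v - 10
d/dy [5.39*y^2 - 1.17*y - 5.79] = 10.78*y - 1.17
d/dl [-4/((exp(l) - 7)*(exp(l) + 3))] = 8*(exp(l) - 2)*exp(l)/((exp(l) - 7)^2*(exp(l) + 3)^2)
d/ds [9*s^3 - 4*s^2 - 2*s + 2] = 27*s^2 - 8*s - 2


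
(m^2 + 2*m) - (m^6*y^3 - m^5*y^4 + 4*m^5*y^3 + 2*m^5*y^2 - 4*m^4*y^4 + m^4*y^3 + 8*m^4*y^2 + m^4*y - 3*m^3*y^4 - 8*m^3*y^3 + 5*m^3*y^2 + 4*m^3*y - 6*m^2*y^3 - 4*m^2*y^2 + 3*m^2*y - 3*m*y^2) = -m^6*y^3 + m^5*y^4 - 4*m^5*y^3 - 2*m^5*y^2 + 4*m^4*y^4 - m^4*y^3 - 8*m^4*y^2 - m^4*y + 3*m^3*y^4 + 8*m^3*y^3 - 5*m^3*y^2 - 4*m^3*y + 6*m^2*y^3 + 4*m^2*y^2 - 3*m^2*y + m^2 + 3*m*y^2 + 2*m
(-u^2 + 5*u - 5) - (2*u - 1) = -u^2 + 3*u - 4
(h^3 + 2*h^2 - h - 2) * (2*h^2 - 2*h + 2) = 2*h^5 + 2*h^4 - 4*h^3 + 2*h^2 + 2*h - 4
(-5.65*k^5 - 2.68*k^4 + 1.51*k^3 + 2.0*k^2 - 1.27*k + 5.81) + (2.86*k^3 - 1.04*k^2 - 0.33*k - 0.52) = -5.65*k^5 - 2.68*k^4 + 4.37*k^3 + 0.96*k^2 - 1.6*k + 5.29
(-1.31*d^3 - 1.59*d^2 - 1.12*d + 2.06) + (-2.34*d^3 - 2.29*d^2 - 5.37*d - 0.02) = -3.65*d^3 - 3.88*d^2 - 6.49*d + 2.04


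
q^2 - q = q*(q - 1)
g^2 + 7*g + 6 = (g + 1)*(g + 6)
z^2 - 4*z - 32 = (z - 8)*(z + 4)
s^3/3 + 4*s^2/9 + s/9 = s*(s/3 + 1/3)*(s + 1/3)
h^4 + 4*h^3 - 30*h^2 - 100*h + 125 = (h - 5)*(h - 1)*(h + 5)^2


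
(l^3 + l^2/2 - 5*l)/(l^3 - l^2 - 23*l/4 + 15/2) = 2*l/(2*l - 3)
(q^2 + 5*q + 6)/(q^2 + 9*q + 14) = (q + 3)/(q + 7)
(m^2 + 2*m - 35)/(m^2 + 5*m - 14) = (m - 5)/(m - 2)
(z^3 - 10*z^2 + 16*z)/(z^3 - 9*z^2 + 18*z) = (z^2 - 10*z + 16)/(z^2 - 9*z + 18)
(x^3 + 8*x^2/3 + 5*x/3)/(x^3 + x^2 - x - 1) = x*(3*x + 5)/(3*(x^2 - 1))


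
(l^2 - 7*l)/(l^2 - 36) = l*(l - 7)/(l^2 - 36)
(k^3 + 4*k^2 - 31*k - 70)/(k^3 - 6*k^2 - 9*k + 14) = (k^2 + 2*k - 35)/(k^2 - 8*k + 7)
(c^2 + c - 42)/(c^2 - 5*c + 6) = (c^2 + c - 42)/(c^2 - 5*c + 6)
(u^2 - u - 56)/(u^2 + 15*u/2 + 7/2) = 2*(u - 8)/(2*u + 1)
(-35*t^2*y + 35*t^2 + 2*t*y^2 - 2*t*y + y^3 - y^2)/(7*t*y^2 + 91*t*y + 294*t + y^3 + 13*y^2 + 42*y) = (-5*t*y + 5*t + y^2 - y)/(y^2 + 13*y + 42)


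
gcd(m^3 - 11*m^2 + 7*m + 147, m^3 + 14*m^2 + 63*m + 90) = m + 3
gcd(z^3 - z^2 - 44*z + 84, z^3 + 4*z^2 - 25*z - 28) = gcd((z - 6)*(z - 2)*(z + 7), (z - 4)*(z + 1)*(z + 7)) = z + 7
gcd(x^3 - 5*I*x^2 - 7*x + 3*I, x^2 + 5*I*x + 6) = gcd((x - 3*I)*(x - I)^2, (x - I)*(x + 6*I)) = x - I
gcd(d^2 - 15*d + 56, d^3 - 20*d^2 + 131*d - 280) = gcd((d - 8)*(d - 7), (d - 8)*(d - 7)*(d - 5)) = d^2 - 15*d + 56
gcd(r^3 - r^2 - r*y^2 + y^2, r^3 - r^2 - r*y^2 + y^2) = -r^3 + r^2 + r*y^2 - y^2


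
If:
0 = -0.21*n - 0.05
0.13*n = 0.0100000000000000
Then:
No Solution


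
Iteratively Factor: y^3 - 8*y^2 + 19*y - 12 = (y - 3)*(y^2 - 5*y + 4) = (y - 4)*(y - 3)*(y - 1)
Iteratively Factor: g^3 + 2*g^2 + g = (g + 1)*(g^2 + g) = (g + 1)^2*(g)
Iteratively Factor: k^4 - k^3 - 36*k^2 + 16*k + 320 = (k + 4)*(k^3 - 5*k^2 - 16*k + 80) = (k - 4)*(k + 4)*(k^2 - k - 20) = (k - 5)*(k - 4)*(k + 4)*(k + 4)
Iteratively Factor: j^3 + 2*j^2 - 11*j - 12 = (j + 1)*(j^2 + j - 12) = (j + 1)*(j + 4)*(j - 3)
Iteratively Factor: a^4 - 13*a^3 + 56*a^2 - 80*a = (a - 4)*(a^3 - 9*a^2 + 20*a) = (a - 5)*(a - 4)*(a^2 - 4*a) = a*(a - 5)*(a - 4)*(a - 4)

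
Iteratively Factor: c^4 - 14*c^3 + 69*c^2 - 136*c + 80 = (c - 1)*(c^3 - 13*c^2 + 56*c - 80) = (c - 4)*(c - 1)*(c^2 - 9*c + 20) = (c - 5)*(c - 4)*(c - 1)*(c - 4)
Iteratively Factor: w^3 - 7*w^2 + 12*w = (w - 3)*(w^2 - 4*w) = (w - 4)*(w - 3)*(w)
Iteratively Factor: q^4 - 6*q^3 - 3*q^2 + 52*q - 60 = (q - 2)*(q^3 - 4*q^2 - 11*q + 30) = (q - 2)^2*(q^2 - 2*q - 15) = (q - 5)*(q - 2)^2*(q + 3)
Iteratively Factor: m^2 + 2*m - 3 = (m + 3)*(m - 1)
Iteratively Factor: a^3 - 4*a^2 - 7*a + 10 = (a - 1)*(a^2 - 3*a - 10) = (a - 1)*(a + 2)*(a - 5)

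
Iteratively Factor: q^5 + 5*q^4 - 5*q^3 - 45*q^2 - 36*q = (q + 3)*(q^4 + 2*q^3 - 11*q^2 - 12*q) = (q - 3)*(q + 3)*(q^3 + 5*q^2 + 4*q) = q*(q - 3)*(q + 3)*(q^2 + 5*q + 4) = q*(q - 3)*(q + 1)*(q + 3)*(q + 4)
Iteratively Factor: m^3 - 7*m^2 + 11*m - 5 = (m - 5)*(m^2 - 2*m + 1) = (m - 5)*(m - 1)*(m - 1)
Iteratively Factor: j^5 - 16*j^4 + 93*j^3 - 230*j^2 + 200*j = (j)*(j^4 - 16*j^3 + 93*j^2 - 230*j + 200) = j*(j - 5)*(j^3 - 11*j^2 + 38*j - 40) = j*(j - 5)*(j - 2)*(j^2 - 9*j + 20) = j*(j - 5)*(j - 4)*(j - 2)*(j - 5)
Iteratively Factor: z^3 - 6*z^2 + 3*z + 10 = (z - 2)*(z^2 - 4*z - 5) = (z - 5)*(z - 2)*(z + 1)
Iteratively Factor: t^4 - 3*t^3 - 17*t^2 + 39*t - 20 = (t + 4)*(t^3 - 7*t^2 + 11*t - 5) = (t - 1)*(t + 4)*(t^2 - 6*t + 5) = (t - 5)*(t - 1)*(t + 4)*(t - 1)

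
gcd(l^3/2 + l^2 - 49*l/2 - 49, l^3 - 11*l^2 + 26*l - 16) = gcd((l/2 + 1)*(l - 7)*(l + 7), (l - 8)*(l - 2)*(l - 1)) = 1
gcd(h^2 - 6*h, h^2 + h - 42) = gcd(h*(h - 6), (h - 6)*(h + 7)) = h - 6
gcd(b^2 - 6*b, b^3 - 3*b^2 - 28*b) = b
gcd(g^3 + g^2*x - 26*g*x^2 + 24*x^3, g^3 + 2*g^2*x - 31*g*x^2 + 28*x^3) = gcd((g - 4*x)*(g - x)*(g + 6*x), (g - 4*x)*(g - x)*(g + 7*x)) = g^2 - 5*g*x + 4*x^2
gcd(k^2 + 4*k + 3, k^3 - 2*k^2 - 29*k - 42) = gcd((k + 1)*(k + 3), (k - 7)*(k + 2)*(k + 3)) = k + 3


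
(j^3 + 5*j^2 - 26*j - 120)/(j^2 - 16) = (j^2 + j - 30)/(j - 4)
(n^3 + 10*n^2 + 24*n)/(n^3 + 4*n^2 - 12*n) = (n + 4)/(n - 2)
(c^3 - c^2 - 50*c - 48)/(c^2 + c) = c - 2 - 48/c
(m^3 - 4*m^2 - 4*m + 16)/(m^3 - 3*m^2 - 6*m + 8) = (m - 2)/(m - 1)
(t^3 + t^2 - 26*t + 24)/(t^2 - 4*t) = t + 5 - 6/t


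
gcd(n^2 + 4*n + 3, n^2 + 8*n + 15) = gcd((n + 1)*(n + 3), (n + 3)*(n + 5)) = n + 3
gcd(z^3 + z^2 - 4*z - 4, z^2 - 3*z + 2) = z - 2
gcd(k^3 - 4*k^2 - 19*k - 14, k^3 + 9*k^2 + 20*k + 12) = k^2 + 3*k + 2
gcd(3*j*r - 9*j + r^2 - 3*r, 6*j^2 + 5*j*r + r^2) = 3*j + r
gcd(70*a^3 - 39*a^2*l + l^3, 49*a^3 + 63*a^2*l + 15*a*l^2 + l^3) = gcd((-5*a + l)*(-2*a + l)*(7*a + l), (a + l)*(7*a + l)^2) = 7*a + l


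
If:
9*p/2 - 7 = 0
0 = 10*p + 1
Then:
No Solution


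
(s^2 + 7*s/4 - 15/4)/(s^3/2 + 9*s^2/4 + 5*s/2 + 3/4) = (4*s - 5)/(2*s^2 + 3*s + 1)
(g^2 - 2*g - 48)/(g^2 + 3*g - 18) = (g - 8)/(g - 3)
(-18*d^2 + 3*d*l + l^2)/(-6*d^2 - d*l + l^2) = (6*d + l)/(2*d + l)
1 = 1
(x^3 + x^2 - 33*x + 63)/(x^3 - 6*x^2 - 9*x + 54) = (x^2 + 4*x - 21)/(x^2 - 3*x - 18)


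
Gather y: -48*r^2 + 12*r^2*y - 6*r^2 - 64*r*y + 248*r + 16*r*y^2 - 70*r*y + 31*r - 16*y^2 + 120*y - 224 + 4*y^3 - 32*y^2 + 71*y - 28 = -54*r^2 + 279*r + 4*y^3 + y^2*(16*r - 48) + y*(12*r^2 - 134*r + 191) - 252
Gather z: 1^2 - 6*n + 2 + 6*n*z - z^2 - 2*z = -6*n - z^2 + z*(6*n - 2) + 3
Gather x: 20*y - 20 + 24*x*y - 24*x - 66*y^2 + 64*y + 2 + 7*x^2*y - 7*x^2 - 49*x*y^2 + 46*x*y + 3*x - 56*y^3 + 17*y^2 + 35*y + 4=x^2*(7*y - 7) + x*(-49*y^2 + 70*y - 21) - 56*y^3 - 49*y^2 + 119*y - 14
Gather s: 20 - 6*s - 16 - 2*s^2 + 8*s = -2*s^2 + 2*s + 4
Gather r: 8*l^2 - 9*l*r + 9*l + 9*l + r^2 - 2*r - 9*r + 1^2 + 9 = 8*l^2 + 18*l + r^2 + r*(-9*l - 11) + 10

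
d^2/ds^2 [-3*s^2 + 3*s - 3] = -6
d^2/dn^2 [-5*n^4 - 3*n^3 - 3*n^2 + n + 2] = -60*n^2 - 18*n - 6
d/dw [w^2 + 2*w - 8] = 2*w + 2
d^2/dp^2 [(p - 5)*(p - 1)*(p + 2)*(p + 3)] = 12*p^2 - 6*p - 38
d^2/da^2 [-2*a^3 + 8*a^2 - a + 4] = 16 - 12*a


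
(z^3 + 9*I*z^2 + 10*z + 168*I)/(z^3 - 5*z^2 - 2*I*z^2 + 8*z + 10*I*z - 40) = (z^2 + 13*I*z - 42)/(z^2 + z*(-5 + 2*I) - 10*I)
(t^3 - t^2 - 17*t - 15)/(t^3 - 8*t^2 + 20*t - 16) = (t^3 - t^2 - 17*t - 15)/(t^3 - 8*t^2 + 20*t - 16)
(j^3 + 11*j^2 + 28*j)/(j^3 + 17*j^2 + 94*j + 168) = j/(j + 6)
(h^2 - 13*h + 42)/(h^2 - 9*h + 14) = (h - 6)/(h - 2)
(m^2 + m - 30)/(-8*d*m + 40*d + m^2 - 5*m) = (-m - 6)/(8*d - m)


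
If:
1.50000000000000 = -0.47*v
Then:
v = -3.19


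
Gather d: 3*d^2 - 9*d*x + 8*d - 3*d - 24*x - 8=3*d^2 + d*(5 - 9*x) - 24*x - 8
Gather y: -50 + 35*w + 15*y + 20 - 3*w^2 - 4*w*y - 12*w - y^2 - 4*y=-3*w^2 + 23*w - y^2 + y*(11 - 4*w) - 30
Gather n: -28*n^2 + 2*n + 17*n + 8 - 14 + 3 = -28*n^2 + 19*n - 3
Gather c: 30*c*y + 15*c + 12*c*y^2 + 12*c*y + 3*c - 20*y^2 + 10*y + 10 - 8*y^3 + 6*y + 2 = c*(12*y^2 + 42*y + 18) - 8*y^3 - 20*y^2 + 16*y + 12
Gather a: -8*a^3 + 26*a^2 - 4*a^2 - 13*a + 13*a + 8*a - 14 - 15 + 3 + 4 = -8*a^3 + 22*a^2 + 8*a - 22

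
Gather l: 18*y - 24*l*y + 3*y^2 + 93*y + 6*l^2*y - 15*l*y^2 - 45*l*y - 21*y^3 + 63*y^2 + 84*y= 6*l^2*y + l*(-15*y^2 - 69*y) - 21*y^3 + 66*y^2 + 195*y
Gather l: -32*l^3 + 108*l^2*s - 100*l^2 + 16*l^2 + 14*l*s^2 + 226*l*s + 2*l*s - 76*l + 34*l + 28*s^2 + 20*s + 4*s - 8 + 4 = -32*l^3 + l^2*(108*s - 84) + l*(14*s^2 + 228*s - 42) + 28*s^2 + 24*s - 4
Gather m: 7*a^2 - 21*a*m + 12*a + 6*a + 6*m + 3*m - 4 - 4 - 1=7*a^2 + 18*a + m*(9 - 21*a) - 9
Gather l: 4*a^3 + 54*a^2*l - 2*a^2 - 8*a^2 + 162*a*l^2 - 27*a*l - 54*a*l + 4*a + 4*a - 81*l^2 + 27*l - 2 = 4*a^3 - 10*a^2 + 8*a + l^2*(162*a - 81) + l*(54*a^2 - 81*a + 27) - 2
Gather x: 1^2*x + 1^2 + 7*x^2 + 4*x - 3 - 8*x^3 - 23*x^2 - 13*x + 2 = -8*x^3 - 16*x^2 - 8*x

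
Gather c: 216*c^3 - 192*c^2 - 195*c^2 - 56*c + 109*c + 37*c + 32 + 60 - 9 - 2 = 216*c^3 - 387*c^2 + 90*c + 81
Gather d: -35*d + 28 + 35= 63 - 35*d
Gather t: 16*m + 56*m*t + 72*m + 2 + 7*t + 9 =88*m + t*(56*m + 7) + 11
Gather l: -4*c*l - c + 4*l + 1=-c + l*(4 - 4*c) + 1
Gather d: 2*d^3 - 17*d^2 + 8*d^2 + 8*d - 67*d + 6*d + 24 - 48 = 2*d^3 - 9*d^2 - 53*d - 24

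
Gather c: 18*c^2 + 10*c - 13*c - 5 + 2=18*c^2 - 3*c - 3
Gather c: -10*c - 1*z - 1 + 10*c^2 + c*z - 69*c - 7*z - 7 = 10*c^2 + c*(z - 79) - 8*z - 8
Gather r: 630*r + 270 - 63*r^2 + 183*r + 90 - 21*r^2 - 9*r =-84*r^2 + 804*r + 360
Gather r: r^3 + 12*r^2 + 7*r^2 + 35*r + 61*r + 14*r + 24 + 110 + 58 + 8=r^3 + 19*r^2 + 110*r + 200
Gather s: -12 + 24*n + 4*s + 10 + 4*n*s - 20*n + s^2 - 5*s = 4*n + s^2 + s*(4*n - 1) - 2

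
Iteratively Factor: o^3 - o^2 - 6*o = (o + 2)*(o^2 - 3*o) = o*(o + 2)*(o - 3)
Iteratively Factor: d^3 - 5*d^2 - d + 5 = (d - 5)*(d^2 - 1) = (d - 5)*(d + 1)*(d - 1)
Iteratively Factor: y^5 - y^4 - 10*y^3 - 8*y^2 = (y)*(y^4 - y^3 - 10*y^2 - 8*y) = y*(y - 4)*(y^3 + 3*y^2 + 2*y) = y*(y - 4)*(y + 1)*(y^2 + 2*y) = y^2*(y - 4)*(y + 1)*(y + 2)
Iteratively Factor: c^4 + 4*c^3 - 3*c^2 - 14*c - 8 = (c - 2)*(c^3 + 6*c^2 + 9*c + 4) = (c - 2)*(c + 1)*(c^2 + 5*c + 4) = (c - 2)*(c + 1)^2*(c + 4)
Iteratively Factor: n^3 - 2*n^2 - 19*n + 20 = (n - 5)*(n^2 + 3*n - 4) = (n - 5)*(n - 1)*(n + 4)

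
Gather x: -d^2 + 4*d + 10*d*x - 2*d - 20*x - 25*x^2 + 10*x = -d^2 + 2*d - 25*x^2 + x*(10*d - 10)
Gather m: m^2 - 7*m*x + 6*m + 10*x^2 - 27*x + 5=m^2 + m*(6 - 7*x) + 10*x^2 - 27*x + 5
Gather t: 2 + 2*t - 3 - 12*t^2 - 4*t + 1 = -12*t^2 - 2*t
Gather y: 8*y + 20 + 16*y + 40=24*y + 60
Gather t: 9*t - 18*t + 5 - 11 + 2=-9*t - 4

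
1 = 1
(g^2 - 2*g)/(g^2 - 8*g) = (g - 2)/(g - 8)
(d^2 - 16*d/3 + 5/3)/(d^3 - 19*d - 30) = (d - 1/3)/(d^2 + 5*d + 6)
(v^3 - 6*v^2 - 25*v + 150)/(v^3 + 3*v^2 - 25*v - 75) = (v - 6)/(v + 3)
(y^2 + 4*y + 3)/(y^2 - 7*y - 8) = (y + 3)/(y - 8)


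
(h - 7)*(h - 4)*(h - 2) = h^3 - 13*h^2 + 50*h - 56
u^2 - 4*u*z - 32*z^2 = (u - 8*z)*(u + 4*z)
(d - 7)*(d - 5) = d^2 - 12*d + 35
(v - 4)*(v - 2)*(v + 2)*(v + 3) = v^4 - v^3 - 16*v^2 + 4*v + 48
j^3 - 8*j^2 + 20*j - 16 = (j - 4)*(j - 2)^2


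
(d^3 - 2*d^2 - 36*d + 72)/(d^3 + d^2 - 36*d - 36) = (d - 2)/(d + 1)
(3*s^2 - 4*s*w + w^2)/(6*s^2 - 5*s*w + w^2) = (s - w)/(2*s - w)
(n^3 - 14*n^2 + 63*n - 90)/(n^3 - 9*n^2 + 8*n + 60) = (n - 3)/(n + 2)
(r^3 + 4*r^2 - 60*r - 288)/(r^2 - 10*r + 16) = (r^2 + 12*r + 36)/(r - 2)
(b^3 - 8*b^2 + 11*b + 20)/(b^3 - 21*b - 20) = (b - 4)/(b + 4)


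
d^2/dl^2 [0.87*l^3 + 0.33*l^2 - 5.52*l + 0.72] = 5.22*l + 0.66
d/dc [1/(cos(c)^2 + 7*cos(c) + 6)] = (2*cos(c) + 7)*sin(c)/(cos(c)^2 + 7*cos(c) + 6)^2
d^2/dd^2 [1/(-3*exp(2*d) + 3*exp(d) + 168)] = (2*(2*exp(d) - 1)^2*exp(d) + (4*exp(d) - 1)*(-exp(2*d) + exp(d) + 56))*exp(d)/(3*(-exp(2*d) + exp(d) + 56)^3)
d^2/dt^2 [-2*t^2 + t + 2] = -4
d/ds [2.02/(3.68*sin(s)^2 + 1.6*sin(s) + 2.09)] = -(14.8672*sin(s) + 3.232)*cos(s)/(3.68*sin(s)^2 + 1.6*sin(s) + 2.09)^2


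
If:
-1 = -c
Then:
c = 1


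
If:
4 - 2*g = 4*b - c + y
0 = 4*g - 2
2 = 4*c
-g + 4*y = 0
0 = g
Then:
No Solution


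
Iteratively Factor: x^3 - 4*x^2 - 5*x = (x + 1)*(x^2 - 5*x) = x*(x + 1)*(x - 5)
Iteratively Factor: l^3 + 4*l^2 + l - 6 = (l + 3)*(l^2 + l - 2) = (l - 1)*(l + 3)*(l + 2)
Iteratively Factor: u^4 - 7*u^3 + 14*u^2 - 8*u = (u)*(u^3 - 7*u^2 + 14*u - 8) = u*(u - 2)*(u^2 - 5*u + 4) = u*(u - 2)*(u - 1)*(u - 4)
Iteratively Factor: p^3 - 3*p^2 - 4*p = (p - 4)*(p^2 + p) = p*(p - 4)*(p + 1)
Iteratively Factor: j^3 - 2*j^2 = (j - 2)*(j^2) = j*(j - 2)*(j)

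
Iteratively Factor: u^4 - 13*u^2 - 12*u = (u + 1)*(u^3 - u^2 - 12*u) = (u - 4)*(u + 1)*(u^2 + 3*u) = u*(u - 4)*(u + 1)*(u + 3)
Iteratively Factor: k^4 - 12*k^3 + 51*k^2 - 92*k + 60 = (k - 5)*(k^3 - 7*k^2 + 16*k - 12) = (k - 5)*(k - 2)*(k^2 - 5*k + 6) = (k - 5)*(k - 2)^2*(k - 3)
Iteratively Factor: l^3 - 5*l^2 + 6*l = (l - 2)*(l^2 - 3*l) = l*(l - 2)*(l - 3)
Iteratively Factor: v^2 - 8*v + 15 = (v - 3)*(v - 5)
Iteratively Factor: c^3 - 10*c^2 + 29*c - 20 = (c - 1)*(c^2 - 9*c + 20) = (c - 5)*(c - 1)*(c - 4)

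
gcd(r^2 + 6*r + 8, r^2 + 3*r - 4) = r + 4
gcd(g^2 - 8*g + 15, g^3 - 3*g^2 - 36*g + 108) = g - 3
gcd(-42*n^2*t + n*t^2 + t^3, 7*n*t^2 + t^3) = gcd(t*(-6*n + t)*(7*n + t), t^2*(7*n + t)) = 7*n*t + t^2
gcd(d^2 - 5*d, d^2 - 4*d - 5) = d - 5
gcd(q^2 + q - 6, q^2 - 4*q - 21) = q + 3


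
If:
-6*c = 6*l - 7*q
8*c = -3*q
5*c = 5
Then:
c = 1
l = -37/9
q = -8/3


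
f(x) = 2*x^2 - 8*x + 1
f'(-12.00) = -56.00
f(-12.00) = 385.00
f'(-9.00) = -44.00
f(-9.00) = 235.00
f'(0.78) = -4.88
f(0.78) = -4.02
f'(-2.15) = -16.60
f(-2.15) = 27.44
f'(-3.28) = -21.12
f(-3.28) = 48.76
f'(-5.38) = -29.52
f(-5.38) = 101.93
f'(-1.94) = -15.76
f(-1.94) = 24.05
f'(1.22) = -3.12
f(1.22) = -5.78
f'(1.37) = -2.52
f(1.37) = -6.21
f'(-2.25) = -17.00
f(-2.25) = 29.12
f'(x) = 4*x - 8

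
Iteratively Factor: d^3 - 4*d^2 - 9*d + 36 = (d + 3)*(d^2 - 7*d + 12) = (d - 4)*(d + 3)*(d - 3)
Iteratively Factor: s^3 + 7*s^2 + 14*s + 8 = (s + 4)*(s^2 + 3*s + 2) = (s + 1)*(s + 4)*(s + 2)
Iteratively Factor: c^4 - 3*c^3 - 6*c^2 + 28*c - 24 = (c - 2)*(c^3 - c^2 - 8*c + 12) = (c - 2)^2*(c^2 + c - 6) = (c - 2)^2*(c + 3)*(c - 2)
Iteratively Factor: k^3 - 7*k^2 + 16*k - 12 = (k - 2)*(k^2 - 5*k + 6) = (k - 3)*(k - 2)*(k - 2)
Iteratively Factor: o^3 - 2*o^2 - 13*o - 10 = (o - 5)*(o^2 + 3*o + 2) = (o - 5)*(o + 2)*(o + 1)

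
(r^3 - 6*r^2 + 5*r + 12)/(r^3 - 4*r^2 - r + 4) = (r - 3)/(r - 1)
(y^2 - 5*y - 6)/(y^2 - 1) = (y - 6)/(y - 1)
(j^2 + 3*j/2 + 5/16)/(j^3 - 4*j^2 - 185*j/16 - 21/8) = (4*j + 5)/(4*j^2 - 17*j - 42)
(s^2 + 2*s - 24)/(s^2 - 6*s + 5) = (s^2 + 2*s - 24)/(s^2 - 6*s + 5)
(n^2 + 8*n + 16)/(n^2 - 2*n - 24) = (n + 4)/(n - 6)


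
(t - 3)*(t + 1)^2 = t^3 - t^2 - 5*t - 3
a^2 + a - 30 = (a - 5)*(a + 6)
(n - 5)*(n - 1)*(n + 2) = n^3 - 4*n^2 - 7*n + 10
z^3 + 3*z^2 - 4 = (z - 1)*(z + 2)^2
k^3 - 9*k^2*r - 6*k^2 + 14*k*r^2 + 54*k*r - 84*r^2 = (k - 6)*(k - 7*r)*(k - 2*r)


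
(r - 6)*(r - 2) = r^2 - 8*r + 12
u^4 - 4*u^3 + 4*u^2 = u^2*(u - 2)^2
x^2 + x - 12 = (x - 3)*(x + 4)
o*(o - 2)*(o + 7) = o^3 + 5*o^2 - 14*o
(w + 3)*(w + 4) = w^2 + 7*w + 12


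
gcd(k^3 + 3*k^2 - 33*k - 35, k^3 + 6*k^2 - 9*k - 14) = k^2 + 8*k + 7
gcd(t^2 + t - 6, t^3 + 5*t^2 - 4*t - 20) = t - 2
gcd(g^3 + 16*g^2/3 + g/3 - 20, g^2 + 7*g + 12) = g^2 + 7*g + 12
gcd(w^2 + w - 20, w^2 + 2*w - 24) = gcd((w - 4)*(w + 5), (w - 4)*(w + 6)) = w - 4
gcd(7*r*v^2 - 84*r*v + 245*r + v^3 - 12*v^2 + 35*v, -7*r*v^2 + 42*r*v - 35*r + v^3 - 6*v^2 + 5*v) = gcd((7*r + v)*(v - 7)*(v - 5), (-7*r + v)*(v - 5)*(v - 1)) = v - 5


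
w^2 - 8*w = w*(w - 8)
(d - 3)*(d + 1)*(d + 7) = d^3 + 5*d^2 - 17*d - 21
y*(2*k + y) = 2*k*y + y^2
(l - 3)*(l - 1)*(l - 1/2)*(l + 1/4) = l^4 - 17*l^3/4 + 31*l^2/8 - l/4 - 3/8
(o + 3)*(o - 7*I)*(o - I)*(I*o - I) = I*o^4 + 8*o^3 + 2*I*o^3 + 16*o^2 - 10*I*o^2 - 24*o - 14*I*o + 21*I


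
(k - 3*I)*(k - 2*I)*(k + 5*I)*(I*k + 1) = I*k^4 + k^3 + 19*I*k^2 + 49*k - 30*I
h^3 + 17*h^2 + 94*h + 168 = (h + 4)*(h + 6)*(h + 7)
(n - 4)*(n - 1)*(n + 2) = n^3 - 3*n^2 - 6*n + 8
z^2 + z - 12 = (z - 3)*(z + 4)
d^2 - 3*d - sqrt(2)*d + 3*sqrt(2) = (d - 3)*(d - sqrt(2))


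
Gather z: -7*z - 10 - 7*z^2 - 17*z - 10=-7*z^2 - 24*z - 20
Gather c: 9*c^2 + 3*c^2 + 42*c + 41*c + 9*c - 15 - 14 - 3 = 12*c^2 + 92*c - 32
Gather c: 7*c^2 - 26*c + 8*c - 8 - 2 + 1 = 7*c^2 - 18*c - 9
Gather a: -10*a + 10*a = 0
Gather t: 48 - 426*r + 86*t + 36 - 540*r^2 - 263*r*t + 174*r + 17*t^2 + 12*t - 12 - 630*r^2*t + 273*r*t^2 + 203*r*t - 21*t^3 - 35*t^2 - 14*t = -540*r^2 - 252*r - 21*t^3 + t^2*(273*r - 18) + t*(-630*r^2 - 60*r + 84) + 72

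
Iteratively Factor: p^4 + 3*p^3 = (p)*(p^3 + 3*p^2) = p^2*(p^2 + 3*p) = p^2*(p + 3)*(p)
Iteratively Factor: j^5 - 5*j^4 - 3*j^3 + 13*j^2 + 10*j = (j + 1)*(j^4 - 6*j^3 + 3*j^2 + 10*j) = (j - 2)*(j + 1)*(j^3 - 4*j^2 - 5*j) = (j - 2)*(j + 1)^2*(j^2 - 5*j) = j*(j - 2)*(j + 1)^2*(j - 5)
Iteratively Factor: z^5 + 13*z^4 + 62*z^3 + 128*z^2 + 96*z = (z + 3)*(z^4 + 10*z^3 + 32*z^2 + 32*z) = (z + 3)*(z + 4)*(z^3 + 6*z^2 + 8*z) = z*(z + 3)*(z + 4)*(z^2 + 6*z + 8) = z*(z + 3)*(z + 4)^2*(z + 2)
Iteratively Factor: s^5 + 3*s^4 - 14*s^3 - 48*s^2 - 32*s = (s + 1)*(s^4 + 2*s^3 - 16*s^2 - 32*s) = (s + 1)*(s + 4)*(s^3 - 2*s^2 - 8*s) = s*(s + 1)*(s + 4)*(s^2 - 2*s - 8) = s*(s + 1)*(s + 2)*(s + 4)*(s - 4)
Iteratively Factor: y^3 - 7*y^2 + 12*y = (y - 3)*(y^2 - 4*y) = (y - 4)*(y - 3)*(y)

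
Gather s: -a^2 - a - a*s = -a^2 - a*s - a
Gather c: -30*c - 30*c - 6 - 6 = -60*c - 12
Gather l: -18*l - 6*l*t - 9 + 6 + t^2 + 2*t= l*(-6*t - 18) + t^2 + 2*t - 3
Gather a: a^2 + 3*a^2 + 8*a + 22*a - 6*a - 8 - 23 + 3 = 4*a^2 + 24*a - 28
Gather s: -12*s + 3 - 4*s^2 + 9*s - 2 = -4*s^2 - 3*s + 1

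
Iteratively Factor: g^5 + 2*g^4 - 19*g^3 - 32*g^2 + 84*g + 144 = (g - 3)*(g^4 + 5*g^3 - 4*g^2 - 44*g - 48) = (g - 3)*(g + 4)*(g^3 + g^2 - 8*g - 12) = (g - 3)*(g + 2)*(g + 4)*(g^2 - g - 6) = (g - 3)*(g + 2)^2*(g + 4)*(g - 3)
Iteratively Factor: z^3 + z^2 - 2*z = (z - 1)*(z^2 + 2*z) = (z - 1)*(z + 2)*(z)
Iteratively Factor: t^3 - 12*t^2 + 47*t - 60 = (t - 3)*(t^2 - 9*t + 20) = (t - 4)*(t - 3)*(t - 5)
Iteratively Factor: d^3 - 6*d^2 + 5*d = (d - 1)*(d^2 - 5*d) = d*(d - 1)*(d - 5)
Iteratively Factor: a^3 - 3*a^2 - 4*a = (a)*(a^2 - 3*a - 4) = a*(a + 1)*(a - 4)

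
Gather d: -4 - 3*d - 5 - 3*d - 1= -6*d - 10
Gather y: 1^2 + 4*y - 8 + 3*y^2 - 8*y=3*y^2 - 4*y - 7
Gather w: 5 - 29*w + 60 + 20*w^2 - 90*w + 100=20*w^2 - 119*w + 165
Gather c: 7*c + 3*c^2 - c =3*c^2 + 6*c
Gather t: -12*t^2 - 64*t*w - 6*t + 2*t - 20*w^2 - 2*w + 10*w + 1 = -12*t^2 + t*(-64*w - 4) - 20*w^2 + 8*w + 1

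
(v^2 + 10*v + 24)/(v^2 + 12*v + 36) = (v + 4)/(v + 6)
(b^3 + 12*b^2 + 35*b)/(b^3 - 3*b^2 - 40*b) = (b + 7)/(b - 8)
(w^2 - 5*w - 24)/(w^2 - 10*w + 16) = (w + 3)/(w - 2)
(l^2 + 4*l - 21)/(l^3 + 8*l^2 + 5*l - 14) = (l - 3)/(l^2 + l - 2)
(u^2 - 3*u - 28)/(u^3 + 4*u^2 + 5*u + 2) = (u^2 - 3*u - 28)/(u^3 + 4*u^2 + 5*u + 2)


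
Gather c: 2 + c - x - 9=c - x - 7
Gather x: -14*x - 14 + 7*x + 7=-7*x - 7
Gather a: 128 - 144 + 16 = 0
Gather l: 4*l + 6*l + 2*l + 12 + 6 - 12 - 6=12*l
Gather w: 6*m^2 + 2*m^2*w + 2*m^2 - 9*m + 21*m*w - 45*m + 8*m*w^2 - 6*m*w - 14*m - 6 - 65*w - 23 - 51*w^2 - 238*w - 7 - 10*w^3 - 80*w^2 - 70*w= 8*m^2 - 68*m - 10*w^3 + w^2*(8*m - 131) + w*(2*m^2 + 15*m - 373) - 36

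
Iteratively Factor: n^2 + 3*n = (n)*(n + 3)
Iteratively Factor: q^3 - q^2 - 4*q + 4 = (q - 2)*(q^2 + q - 2) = (q - 2)*(q + 2)*(q - 1)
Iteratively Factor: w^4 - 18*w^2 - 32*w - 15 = (w + 1)*(w^3 - w^2 - 17*w - 15) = (w - 5)*(w + 1)*(w^2 + 4*w + 3) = (w - 5)*(w + 1)^2*(w + 3)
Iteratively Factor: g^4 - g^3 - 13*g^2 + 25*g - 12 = (g - 1)*(g^3 - 13*g + 12) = (g - 1)*(g + 4)*(g^2 - 4*g + 3) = (g - 3)*(g - 1)*(g + 4)*(g - 1)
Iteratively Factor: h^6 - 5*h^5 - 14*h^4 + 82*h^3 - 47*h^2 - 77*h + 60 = (h - 1)*(h^5 - 4*h^4 - 18*h^3 + 64*h^2 + 17*h - 60) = (h - 1)*(h + 4)*(h^4 - 8*h^3 + 14*h^2 + 8*h - 15) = (h - 1)^2*(h + 4)*(h^3 - 7*h^2 + 7*h + 15) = (h - 5)*(h - 1)^2*(h + 4)*(h^2 - 2*h - 3) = (h - 5)*(h - 3)*(h - 1)^2*(h + 4)*(h + 1)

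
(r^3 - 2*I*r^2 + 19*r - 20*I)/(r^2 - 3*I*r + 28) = (r^2 - 6*I*r - 5)/(r - 7*I)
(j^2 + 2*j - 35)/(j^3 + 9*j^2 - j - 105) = (j - 5)/(j^2 + 2*j - 15)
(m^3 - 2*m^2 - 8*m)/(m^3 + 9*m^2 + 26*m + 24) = m*(m - 4)/(m^2 + 7*m + 12)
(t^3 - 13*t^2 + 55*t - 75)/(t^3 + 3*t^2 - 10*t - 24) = (t^2 - 10*t + 25)/(t^2 + 6*t + 8)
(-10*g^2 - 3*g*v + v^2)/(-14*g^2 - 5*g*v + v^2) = (-5*g + v)/(-7*g + v)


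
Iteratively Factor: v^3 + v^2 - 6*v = (v)*(v^2 + v - 6) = v*(v - 2)*(v + 3)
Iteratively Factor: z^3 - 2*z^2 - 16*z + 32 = (z - 2)*(z^2 - 16) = (z - 4)*(z - 2)*(z + 4)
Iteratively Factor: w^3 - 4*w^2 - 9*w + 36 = (w - 3)*(w^2 - w - 12) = (w - 4)*(w - 3)*(w + 3)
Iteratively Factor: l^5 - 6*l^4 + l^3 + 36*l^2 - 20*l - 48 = (l - 3)*(l^4 - 3*l^3 - 8*l^2 + 12*l + 16) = (l - 3)*(l + 2)*(l^3 - 5*l^2 + 2*l + 8) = (l - 4)*(l - 3)*(l + 2)*(l^2 - l - 2) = (l - 4)*(l - 3)*(l - 2)*(l + 2)*(l + 1)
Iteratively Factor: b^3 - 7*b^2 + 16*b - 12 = (b - 2)*(b^2 - 5*b + 6) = (b - 3)*(b - 2)*(b - 2)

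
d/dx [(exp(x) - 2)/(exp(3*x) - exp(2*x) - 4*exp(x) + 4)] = (-2*exp(x) - 1)*exp(x)/(exp(4*x) + 2*exp(3*x) - 3*exp(2*x) - 4*exp(x) + 4)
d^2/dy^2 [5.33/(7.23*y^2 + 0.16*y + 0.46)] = (-557.229114*y^2 - 12.331488*y + 5.33*(14.46*y + 0.16)*(28.92*y + 0.32) - 35.453028)/(7.23*y^2 + 0.16*y + 0.46)^3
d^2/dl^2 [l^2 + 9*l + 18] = 2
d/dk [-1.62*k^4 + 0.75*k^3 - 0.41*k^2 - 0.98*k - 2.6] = -6.48*k^3 + 2.25*k^2 - 0.82*k - 0.98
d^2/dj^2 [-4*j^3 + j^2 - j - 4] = 2 - 24*j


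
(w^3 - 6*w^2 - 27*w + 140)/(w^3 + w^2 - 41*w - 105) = (w - 4)/(w + 3)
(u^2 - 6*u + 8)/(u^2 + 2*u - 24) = (u - 2)/(u + 6)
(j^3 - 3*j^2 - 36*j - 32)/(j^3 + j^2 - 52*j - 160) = (j + 1)/(j + 5)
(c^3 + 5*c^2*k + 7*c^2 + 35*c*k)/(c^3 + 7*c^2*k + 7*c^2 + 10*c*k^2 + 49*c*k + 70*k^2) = c/(c + 2*k)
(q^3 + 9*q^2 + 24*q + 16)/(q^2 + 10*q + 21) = (q^3 + 9*q^2 + 24*q + 16)/(q^2 + 10*q + 21)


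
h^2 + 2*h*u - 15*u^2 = (h - 3*u)*(h + 5*u)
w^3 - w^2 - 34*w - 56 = (w - 7)*(w + 2)*(w + 4)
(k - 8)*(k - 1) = k^2 - 9*k + 8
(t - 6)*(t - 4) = t^2 - 10*t + 24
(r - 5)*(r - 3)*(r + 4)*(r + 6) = r^4 + 2*r^3 - 41*r^2 - 42*r + 360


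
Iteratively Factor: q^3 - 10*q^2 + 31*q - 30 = (q - 3)*(q^2 - 7*q + 10) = (q - 5)*(q - 3)*(q - 2)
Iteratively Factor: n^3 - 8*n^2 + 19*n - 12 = (n - 4)*(n^2 - 4*n + 3) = (n - 4)*(n - 1)*(n - 3)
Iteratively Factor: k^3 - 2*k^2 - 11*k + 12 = (k - 1)*(k^2 - k - 12) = (k - 4)*(k - 1)*(k + 3)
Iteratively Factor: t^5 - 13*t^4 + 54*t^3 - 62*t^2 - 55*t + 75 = (t - 3)*(t^4 - 10*t^3 + 24*t^2 + 10*t - 25) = (t - 5)*(t - 3)*(t^3 - 5*t^2 - t + 5) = (t - 5)*(t - 3)*(t + 1)*(t^2 - 6*t + 5) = (t - 5)*(t - 3)*(t - 1)*(t + 1)*(t - 5)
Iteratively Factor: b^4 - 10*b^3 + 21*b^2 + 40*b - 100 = (b - 2)*(b^3 - 8*b^2 + 5*b + 50) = (b - 5)*(b - 2)*(b^2 - 3*b - 10) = (b - 5)*(b - 2)*(b + 2)*(b - 5)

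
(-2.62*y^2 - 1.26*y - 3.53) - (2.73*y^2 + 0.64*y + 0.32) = -5.35*y^2 - 1.9*y - 3.85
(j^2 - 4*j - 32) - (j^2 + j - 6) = -5*j - 26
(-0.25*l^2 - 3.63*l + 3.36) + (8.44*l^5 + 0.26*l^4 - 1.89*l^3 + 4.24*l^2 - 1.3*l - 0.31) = 8.44*l^5 + 0.26*l^4 - 1.89*l^3 + 3.99*l^2 - 4.93*l + 3.05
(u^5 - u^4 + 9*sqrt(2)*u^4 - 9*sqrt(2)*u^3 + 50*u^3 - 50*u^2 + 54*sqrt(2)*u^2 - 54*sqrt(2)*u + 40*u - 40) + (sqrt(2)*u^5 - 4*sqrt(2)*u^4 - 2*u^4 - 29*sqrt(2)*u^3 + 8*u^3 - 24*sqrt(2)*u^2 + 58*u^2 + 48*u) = u^5 + sqrt(2)*u^5 - 3*u^4 + 5*sqrt(2)*u^4 - 38*sqrt(2)*u^3 + 58*u^3 + 8*u^2 + 30*sqrt(2)*u^2 - 54*sqrt(2)*u + 88*u - 40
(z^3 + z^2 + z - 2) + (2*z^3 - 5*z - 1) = 3*z^3 + z^2 - 4*z - 3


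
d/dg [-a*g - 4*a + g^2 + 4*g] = -a + 2*g + 4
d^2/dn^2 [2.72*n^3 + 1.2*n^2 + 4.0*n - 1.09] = 16.32*n + 2.4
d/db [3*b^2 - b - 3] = 6*b - 1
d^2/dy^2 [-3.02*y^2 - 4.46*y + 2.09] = -6.04000000000000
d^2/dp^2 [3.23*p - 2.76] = 0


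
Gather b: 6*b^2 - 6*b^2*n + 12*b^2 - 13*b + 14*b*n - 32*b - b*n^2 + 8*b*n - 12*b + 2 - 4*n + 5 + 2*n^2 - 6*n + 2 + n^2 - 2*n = b^2*(18 - 6*n) + b*(-n^2 + 22*n - 57) + 3*n^2 - 12*n + 9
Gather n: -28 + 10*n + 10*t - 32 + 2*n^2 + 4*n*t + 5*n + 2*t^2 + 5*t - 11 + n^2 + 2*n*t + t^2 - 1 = 3*n^2 + n*(6*t + 15) + 3*t^2 + 15*t - 72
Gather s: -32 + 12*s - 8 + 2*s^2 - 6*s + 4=2*s^2 + 6*s - 36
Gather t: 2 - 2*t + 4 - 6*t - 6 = -8*t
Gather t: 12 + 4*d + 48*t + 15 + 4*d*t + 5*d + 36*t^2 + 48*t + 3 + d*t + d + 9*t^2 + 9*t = 10*d + 45*t^2 + t*(5*d + 105) + 30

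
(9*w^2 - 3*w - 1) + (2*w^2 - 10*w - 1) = 11*w^2 - 13*w - 2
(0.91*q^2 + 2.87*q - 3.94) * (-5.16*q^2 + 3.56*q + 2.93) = -4.6956*q^4 - 11.5696*q^3 + 33.2139*q^2 - 5.6173*q - 11.5442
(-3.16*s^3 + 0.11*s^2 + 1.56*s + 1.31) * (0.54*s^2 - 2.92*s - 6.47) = -1.7064*s^5 + 9.2866*s^4 + 20.9664*s^3 - 4.5595*s^2 - 13.9184*s - 8.4757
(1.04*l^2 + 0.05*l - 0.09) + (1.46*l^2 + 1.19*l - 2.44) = 2.5*l^2 + 1.24*l - 2.53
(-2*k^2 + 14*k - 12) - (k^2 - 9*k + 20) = -3*k^2 + 23*k - 32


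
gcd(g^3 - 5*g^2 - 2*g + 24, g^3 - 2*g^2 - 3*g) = g - 3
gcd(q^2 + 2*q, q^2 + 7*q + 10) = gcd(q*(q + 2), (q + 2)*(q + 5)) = q + 2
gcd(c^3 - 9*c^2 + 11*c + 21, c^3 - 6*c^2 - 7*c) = c^2 - 6*c - 7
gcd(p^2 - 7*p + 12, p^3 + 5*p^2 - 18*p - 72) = p - 4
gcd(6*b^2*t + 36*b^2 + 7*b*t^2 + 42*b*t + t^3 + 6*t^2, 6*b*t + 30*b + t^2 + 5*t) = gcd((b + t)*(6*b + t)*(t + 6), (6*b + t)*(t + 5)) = 6*b + t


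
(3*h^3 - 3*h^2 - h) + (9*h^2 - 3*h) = 3*h^3 + 6*h^2 - 4*h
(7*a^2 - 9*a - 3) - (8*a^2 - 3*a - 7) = -a^2 - 6*a + 4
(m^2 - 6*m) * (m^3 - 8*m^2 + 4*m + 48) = m^5 - 14*m^4 + 52*m^3 + 24*m^2 - 288*m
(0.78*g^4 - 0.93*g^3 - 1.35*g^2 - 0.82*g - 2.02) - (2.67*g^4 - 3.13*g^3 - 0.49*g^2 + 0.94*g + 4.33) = -1.89*g^4 + 2.2*g^3 - 0.86*g^2 - 1.76*g - 6.35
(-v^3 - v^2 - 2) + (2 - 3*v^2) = -v^3 - 4*v^2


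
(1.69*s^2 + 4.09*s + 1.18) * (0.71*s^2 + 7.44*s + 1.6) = 1.1999*s^4 + 15.4775*s^3 + 33.9714*s^2 + 15.3232*s + 1.888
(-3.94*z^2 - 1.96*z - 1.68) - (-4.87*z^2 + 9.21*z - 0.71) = 0.93*z^2 - 11.17*z - 0.97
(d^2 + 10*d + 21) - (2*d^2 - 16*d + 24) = -d^2 + 26*d - 3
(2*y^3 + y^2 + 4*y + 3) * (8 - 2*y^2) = -4*y^5 - 2*y^4 + 8*y^3 + 2*y^2 + 32*y + 24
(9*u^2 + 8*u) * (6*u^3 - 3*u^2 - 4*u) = 54*u^5 + 21*u^4 - 60*u^3 - 32*u^2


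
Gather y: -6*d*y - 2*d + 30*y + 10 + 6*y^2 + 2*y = -2*d + 6*y^2 + y*(32 - 6*d) + 10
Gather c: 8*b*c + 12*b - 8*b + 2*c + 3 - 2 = 4*b + c*(8*b + 2) + 1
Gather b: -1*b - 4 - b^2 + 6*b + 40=-b^2 + 5*b + 36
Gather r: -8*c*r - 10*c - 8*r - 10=-10*c + r*(-8*c - 8) - 10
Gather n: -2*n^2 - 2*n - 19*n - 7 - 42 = -2*n^2 - 21*n - 49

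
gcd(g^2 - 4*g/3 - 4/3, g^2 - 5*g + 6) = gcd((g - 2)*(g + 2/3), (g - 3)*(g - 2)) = g - 2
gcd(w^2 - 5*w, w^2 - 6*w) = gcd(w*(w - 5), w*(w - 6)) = w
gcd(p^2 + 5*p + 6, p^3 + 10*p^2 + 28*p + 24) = p + 2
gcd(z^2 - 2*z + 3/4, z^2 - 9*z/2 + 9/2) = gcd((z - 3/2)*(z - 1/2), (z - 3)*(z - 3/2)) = z - 3/2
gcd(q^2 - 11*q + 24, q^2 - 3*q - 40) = q - 8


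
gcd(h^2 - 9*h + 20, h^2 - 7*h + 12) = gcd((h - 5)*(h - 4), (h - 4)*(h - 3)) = h - 4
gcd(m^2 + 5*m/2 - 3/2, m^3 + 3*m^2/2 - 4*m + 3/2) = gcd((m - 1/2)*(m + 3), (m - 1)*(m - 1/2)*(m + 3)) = m^2 + 5*m/2 - 3/2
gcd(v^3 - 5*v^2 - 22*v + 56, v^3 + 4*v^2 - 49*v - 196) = v^2 - 3*v - 28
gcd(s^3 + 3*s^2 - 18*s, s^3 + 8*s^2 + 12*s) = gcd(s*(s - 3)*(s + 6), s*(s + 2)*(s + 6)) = s^2 + 6*s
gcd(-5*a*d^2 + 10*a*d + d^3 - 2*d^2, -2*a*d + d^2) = d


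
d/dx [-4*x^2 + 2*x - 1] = 2 - 8*x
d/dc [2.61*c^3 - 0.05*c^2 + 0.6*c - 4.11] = 7.83*c^2 - 0.1*c + 0.6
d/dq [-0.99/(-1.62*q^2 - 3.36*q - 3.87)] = (-3.2076*q - 3.3264)/(1.62*q^2 + 3.36*q + 3.87)^2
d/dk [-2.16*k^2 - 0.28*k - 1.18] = -4.32*k - 0.28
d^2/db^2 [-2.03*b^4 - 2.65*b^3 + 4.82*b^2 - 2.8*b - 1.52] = -24.36*b^2 - 15.9*b + 9.64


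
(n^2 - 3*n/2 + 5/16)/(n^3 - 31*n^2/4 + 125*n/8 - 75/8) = (4*n - 1)/(2*(2*n^2 - 13*n + 15))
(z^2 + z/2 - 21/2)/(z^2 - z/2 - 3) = (-2*z^2 - z + 21)/(-2*z^2 + z + 6)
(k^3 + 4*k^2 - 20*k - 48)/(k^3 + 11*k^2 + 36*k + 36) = (k - 4)/(k + 3)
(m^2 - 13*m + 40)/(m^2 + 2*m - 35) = (m - 8)/(m + 7)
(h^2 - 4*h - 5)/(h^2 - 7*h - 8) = (h - 5)/(h - 8)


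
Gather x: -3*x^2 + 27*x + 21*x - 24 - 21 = -3*x^2 + 48*x - 45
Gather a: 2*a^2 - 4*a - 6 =2*a^2 - 4*a - 6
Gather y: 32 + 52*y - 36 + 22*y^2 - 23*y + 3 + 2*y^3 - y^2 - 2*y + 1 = 2*y^3 + 21*y^2 + 27*y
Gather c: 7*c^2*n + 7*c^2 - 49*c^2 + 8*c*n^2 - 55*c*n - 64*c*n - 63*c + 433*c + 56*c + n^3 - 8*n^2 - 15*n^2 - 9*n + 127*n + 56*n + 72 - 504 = c^2*(7*n - 42) + c*(8*n^2 - 119*n + 426) + n^3 - 23*n^2 + 174*n - 432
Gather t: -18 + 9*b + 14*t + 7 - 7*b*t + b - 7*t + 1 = 10*b + t*(7 - 7*b) - 10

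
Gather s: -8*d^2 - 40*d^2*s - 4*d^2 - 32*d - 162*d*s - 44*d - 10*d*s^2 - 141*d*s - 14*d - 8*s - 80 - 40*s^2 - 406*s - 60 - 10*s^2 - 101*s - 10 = -12*d^2 - 90*d + s^2*(-10*d - 50) + s*(-40*d^2 - 303*d - 515) - 150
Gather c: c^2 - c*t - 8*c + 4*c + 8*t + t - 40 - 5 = c^2 + c*(-t - 4) + 9*t - 45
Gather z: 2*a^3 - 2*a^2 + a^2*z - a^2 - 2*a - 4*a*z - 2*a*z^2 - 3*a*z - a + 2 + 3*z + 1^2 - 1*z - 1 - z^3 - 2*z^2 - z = 2*a^3 - 3*a^2 - 3*a - z^3 + z^2*(-2*a - 2) + z*(a^2 - 7*a + 1) + 2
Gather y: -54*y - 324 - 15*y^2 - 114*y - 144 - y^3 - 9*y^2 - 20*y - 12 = -y^3 - 24*y^2 - 188*y - 480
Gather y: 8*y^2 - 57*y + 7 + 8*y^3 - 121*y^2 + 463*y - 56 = 8*y^3 - 113*y^2 + 406*y - 49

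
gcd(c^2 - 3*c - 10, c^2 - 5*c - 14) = c + 2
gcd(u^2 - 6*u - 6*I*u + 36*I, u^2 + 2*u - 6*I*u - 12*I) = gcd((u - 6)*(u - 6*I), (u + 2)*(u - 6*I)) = u - 6*I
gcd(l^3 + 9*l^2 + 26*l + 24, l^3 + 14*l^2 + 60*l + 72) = l + 2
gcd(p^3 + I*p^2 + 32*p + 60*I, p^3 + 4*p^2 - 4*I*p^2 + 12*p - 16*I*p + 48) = p^2 - 4*I*p + 12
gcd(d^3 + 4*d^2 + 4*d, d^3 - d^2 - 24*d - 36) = d + 2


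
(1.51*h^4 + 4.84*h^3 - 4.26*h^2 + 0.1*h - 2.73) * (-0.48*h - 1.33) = -0.7248*h^5 - 4.3315*h^4 - 4.3924*h^3 + 5.6178*h^2 + 1.1774*h + 3.6309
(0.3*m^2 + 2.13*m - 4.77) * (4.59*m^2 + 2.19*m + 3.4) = 1.377*m^4 + 10.4337*m^3 - 16.2096*m^2 - 3.2043*m - 16.218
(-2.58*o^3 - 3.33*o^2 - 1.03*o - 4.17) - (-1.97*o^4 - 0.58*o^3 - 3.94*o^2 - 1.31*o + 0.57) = 1.97*o^4 - 2.0*o^3 + 0.61*o^2 + 0.28*o - 4.74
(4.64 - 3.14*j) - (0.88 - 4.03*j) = 0.89*j + 3.76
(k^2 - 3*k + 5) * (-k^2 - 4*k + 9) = -k^4 - k^3 + 16*k^2 - 47*k + 45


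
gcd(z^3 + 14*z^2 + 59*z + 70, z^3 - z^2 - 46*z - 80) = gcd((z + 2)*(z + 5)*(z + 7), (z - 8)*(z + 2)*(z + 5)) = z^2 + 7*z + 10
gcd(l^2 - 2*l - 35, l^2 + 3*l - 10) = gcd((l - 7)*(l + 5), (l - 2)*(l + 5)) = l + 5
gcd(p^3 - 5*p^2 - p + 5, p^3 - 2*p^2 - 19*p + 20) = p^2 - 6*p + 5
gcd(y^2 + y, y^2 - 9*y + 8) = 1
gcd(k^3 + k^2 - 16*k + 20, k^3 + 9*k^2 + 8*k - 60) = k^2 + 3*k - 10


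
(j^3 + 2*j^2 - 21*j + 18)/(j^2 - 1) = (j^2 + 3*j - 18)/(j + 1)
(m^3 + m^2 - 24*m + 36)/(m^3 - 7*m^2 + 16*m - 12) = (m + 6)/(m - 2)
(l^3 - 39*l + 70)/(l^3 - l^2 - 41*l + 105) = (l - 2)/(l - 3)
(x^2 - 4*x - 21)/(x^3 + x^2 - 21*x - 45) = (x - 7)/(x^2 - 2*x - 15)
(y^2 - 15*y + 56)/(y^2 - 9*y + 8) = (y - 7)/(y - 1)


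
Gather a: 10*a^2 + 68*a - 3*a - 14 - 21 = 10*a^2 + 65*a - 35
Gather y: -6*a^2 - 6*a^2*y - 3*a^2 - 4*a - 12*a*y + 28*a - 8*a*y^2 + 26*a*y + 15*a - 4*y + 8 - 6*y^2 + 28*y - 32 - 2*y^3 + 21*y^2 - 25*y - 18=-9*a^2 + 39*a - 2*y^3 + y^2*(15 - 8*a) + y*(-6*a^2 + 14*a - 1) - 42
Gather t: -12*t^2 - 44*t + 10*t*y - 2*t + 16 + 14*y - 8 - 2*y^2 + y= -12*t^2 + t*(10*y - 46) - 2*y^2 + 15*y + 8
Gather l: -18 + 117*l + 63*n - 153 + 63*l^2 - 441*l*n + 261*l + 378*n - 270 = 63*l^2 + l*(378 - 441*n) + 441*n - 441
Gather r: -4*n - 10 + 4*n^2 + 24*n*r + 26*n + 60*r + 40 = 4*n^2 + 22*n + r*(24*n + 60) + 30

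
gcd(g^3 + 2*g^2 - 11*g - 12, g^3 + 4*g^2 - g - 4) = g^2 + 5*g + 4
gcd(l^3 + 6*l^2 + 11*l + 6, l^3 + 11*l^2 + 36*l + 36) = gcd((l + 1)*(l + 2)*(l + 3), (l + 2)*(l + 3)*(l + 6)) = l^2 + 5*l + 6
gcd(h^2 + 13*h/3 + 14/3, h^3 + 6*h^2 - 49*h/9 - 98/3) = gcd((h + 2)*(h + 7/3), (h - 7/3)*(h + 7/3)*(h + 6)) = h + 7/3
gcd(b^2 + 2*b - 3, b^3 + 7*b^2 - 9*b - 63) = b + 3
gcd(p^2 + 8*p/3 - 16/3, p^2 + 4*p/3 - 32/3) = p + 4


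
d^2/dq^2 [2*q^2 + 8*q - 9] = 4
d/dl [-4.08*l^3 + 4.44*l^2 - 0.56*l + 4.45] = -12.24*l^2 + 8.88*l - 0.56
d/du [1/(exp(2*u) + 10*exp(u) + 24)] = 2*(-exp(u) - 5)*exp(u)/(exp(2*u) + 10*exp(u) + 24)^2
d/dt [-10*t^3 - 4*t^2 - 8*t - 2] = -30*t^2 - 8*t - 8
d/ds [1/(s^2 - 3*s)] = (3 - 2*s)/(s^2*(s - 3)^2)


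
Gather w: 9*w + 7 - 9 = 9*w - 2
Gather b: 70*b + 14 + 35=70*b + 49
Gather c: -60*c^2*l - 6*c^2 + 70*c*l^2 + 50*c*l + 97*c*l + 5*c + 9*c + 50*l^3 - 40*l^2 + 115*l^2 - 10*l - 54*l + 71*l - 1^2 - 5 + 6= c^2*(-60*l - 6) + c*(70*l^2 + 147*l + 14) + 50*l^3 + 75*l^2 + 7*l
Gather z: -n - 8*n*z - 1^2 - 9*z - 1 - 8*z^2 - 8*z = -n - 8*z^2 + z*(-8*n - 17) - 2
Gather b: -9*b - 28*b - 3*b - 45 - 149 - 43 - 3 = -40*b - 240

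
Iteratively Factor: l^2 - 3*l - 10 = (l - 5)*(l + 2)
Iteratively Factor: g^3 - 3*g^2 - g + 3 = (g - 3)*(g^2 - 1) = (g - 3)*(g - 1)*(g + 1)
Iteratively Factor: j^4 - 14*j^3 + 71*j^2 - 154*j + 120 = (j - 5)*(j^3 - 9*j^2 + 26*j - 24) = (j - 5)*(j - 4)*(j^2 - 5*j + 6) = (j - 5)*(j - 4)*(j - 2)*(j - 3)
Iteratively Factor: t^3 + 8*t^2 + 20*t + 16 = (t + 4)*(t^2 + 4*t + 4) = (t + 2)*(t + 4)*(t + 2)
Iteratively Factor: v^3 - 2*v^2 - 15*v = (v - 5)*(v^2 + 3*v) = (v - 5)*(v + 3)*(v)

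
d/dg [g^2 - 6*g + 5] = 2*g - 6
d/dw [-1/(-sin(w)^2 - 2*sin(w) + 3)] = -2*(sin(w) + 1)*cos(w)/(sin(w)^2 + 2*sin(w) - 3)^2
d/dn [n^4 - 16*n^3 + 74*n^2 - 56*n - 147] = 4*n^3 - 48*n^2 + 148*n - 56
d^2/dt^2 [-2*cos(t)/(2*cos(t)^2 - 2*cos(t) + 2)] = (-sin(t)^2*cos(t) - sin(t)^2 - 6*cos(t) + 3)*sin(t)^2/(sin(t)^2 + cos(t) - 2)^3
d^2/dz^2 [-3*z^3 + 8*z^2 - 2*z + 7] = 16 - 18*z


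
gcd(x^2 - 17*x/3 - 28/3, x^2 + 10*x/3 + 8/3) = x + 4/3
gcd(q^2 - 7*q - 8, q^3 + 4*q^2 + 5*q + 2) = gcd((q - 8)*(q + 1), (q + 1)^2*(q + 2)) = q + 1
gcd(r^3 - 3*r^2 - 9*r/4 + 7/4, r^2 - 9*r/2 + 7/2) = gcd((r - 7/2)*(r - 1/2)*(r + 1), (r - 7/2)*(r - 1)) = r - 7/2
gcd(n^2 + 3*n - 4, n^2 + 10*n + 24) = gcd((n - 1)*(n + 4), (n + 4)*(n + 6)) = n + 4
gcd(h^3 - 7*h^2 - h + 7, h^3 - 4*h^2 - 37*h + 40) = h - 1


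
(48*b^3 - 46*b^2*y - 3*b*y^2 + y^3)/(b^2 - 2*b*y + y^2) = (-48*b^2 - 2*b*y + y^2)/(-b + y)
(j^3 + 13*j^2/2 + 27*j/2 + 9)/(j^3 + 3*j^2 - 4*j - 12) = (j + 3/2)/(j - 2)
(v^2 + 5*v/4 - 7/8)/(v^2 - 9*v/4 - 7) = (v - 1/2)/(v - 4)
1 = 1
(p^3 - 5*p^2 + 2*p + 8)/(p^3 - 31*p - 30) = (p^2 - 6*p + 8)/(p^2 - p - 30)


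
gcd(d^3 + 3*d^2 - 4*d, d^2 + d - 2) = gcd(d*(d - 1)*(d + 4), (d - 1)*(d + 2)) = d - 1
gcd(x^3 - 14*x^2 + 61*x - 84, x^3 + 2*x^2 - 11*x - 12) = x - 3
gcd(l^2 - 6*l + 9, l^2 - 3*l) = l - 3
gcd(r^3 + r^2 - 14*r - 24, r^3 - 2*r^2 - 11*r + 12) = r^2 - r - 12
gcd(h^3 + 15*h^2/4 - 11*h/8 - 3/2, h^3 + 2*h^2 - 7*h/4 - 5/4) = h + 1/2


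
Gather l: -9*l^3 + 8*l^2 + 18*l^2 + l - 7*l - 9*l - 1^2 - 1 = -9*l^3 + 26*l^2 - 15*l - 2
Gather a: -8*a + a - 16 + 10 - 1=-7*a - 7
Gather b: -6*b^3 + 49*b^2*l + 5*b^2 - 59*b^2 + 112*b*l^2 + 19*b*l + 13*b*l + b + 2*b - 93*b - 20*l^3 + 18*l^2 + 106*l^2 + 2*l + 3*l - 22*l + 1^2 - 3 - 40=-6*b^3 + b^2*(49*l - 54) + b*(112*l^2 + 32*l - 90) - 20*l^3 + 124*l^2 - 17*l - 42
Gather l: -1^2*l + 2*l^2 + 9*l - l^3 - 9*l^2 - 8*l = -l^3 - 7*l^2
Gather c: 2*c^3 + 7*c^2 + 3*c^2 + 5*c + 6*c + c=2*c^3 + 10*c^2 + 12*c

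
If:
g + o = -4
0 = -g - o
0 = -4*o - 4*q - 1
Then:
No Solution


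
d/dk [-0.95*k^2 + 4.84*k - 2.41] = 4.84 - 1.9*k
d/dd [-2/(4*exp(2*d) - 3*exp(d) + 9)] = (16*exp(d) - 6)*exp(d)/(4*exp(2*d) - 3*exp(d) + 9)^2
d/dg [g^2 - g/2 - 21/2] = 2*g - 1/2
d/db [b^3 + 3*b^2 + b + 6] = 3*b^2 + 6*b + 1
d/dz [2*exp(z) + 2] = 2*exp(z)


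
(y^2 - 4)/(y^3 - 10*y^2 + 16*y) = (y + 2)/(y*(y - 8))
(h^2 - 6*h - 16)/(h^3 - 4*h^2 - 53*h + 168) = (h + 2)/(h^2 + 4*h - 21)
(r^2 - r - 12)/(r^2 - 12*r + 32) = (r + 3)/(r - 8)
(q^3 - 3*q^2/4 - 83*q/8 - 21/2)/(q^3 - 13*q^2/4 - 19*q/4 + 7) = (q + 3/2)/(q - 1)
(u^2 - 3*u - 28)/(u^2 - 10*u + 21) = (u + 4)/(u - 3)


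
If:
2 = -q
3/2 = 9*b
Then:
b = 1/6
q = -2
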